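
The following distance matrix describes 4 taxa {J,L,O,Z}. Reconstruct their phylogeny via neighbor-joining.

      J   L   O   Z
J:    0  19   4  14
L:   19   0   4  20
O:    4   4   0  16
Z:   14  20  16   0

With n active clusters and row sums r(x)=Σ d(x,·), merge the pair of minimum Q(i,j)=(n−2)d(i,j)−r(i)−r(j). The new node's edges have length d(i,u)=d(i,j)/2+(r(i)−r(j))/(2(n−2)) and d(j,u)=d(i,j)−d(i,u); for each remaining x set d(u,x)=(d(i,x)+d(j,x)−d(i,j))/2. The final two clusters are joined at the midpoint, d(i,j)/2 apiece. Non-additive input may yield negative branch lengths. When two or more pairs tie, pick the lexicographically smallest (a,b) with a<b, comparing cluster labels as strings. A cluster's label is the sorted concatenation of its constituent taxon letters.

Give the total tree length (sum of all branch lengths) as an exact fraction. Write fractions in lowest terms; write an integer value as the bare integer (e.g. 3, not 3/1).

95/4

1. join J+Z (d=14, Q=-59) ⇒ JZ; edges |J|=15/4, |Z|=41/4
  updated: d(JZ,L)=25/2, d(JZ,O)=3
2. join JZ+L (d=25/2, Q=-39/2) ⇒ JLZ; edges |JZ|=23/4, |L|=27/4
  updated: d(JLZ,O)=-11/4
3. join JLZ+O (d=-11/4) ⇒ JLOZ; edges |JLZ|=-11/8, |O|=-11/8
final tree: (((J:15/4,Z:41/4):23/4,L:27/4):-11/8,O:-11/8)
total length: 95/4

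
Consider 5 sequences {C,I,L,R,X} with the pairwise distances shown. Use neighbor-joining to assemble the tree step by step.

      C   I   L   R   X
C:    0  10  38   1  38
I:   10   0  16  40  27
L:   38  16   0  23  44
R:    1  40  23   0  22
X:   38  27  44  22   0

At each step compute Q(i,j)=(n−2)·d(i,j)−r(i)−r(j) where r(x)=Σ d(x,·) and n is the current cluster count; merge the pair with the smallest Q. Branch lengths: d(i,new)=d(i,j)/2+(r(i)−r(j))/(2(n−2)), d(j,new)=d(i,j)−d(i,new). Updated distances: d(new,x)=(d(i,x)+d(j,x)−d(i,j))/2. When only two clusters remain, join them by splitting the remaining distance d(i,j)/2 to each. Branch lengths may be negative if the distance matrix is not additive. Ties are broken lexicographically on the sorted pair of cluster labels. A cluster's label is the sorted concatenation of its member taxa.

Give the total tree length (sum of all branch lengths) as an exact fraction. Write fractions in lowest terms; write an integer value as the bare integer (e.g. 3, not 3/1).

441/8

iteration 1: select C,R (d=1, Q=-170); attach at lengths (2/3, 1/3); label the merged cluster CR
  updated: d(CR,I)=49/2, d(CR,L)=30, d(CR,X)=59/2
iteration 2: select CR,X (d=59/2, Q=-251/2); attach at lengths (85/8, 151/8); label the merged cluster CRX
  updated: d(CRX,I)=11, d(CRX,L)=89/4
iteration 3: select CRX,I (d=11, Q=-197/4); attach at lengths (69/8, 19/8); label the merged cluster CIRX
  updated: d(CIRX,L)=109/8
iteration 4: select CIRX,L (d=109/8); attach at lengths (109/16, 109/16); label the merged cluster CILRX
final tree: ((((C:2/3,R:1/3):85/8,X:151/8):69/8,I:19/8):109/16,L:109/16)
total length: 441/8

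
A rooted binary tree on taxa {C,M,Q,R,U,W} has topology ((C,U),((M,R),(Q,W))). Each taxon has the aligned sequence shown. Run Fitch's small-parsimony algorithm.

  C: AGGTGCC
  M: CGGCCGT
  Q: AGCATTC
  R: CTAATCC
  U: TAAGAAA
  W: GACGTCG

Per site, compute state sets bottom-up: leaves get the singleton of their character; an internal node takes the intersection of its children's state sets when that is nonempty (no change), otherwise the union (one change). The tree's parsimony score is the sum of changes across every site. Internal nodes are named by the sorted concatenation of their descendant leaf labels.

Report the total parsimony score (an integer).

[col 0] CU: children C:{A}, U:{T} ∪→ {A,T}; cost 1
[col 0] MR: children M:{C}, R:{C} ∩→ {C}; cost 0
[col 0] QW: children Q:{A}, W:{G} ∪→ {A,G}; cost 1
[col 0] MQRW: children MR:{C}, QW:{A,G} ∪→ {A,C,G}; cost 1
[col 0] CMQRUW: children CU:{A,T}, MQRW:{A,C,G} ∩→ {A}; cost 0
[col 1] CU: children C:{G}, U:{A} ∪→ {A,G}; cost 1
[col 1] MR: children M:{G}, R:{T} ∪→ {G,T}; cost 1
[col 1] QW: children Q:{G}, W:{A} ∪→ {A,G}; cost 1
[col 1] MQRW: children MR:{G,T}, QW:{A,G} ∩→ {G}; cost 0
[col 1] CMQRUW: children CU:{A,G}, MQRW:{G} ∩→ {G}; cost 0
[col 2] CU: children C:{G}, U:{A} ∪→ {A,G}; cost 1
[col 2] MR: children M:{G}, R:{A} ∪→ {A,G}; cost 1
[col 2] QW: children Q:{C}, W:{C} ∩→ {C}; cost 0
[col 2] MQRW: children MR:{A,G}, QW:{C} ∪→ {A,C,G}; cost 1
[col 2] CMQRUW: children CU:{A,G}, MQRW:{A,C,G} ∩→ {A,G}; cost 0
[col 3] CU: children C:{T}, U:{G} ∪→ {G,T}; cost 1
[col 3] MR: children M:{C}, R:{A} ∪→ {A,C}; cost 1
[col 3] QW: children Q:{A}, W:{G} ∪→ {A,G}; cost 1
[col 3] MQRW: children MR:{A,C}, QW:{A,G} ∩→ {A}; cost 0
[col 3] CMQRUW: children CU:{G,T}, MQRW:{A} ∪→ {A,G,T}; cost 1
[col 4] CU: children C:{G}, U:{A} ∪→ {A,G}; cost 1
[col 4] MR: children M:{C}, R:{T} ∪→ {C,T}; cost 1
[col 4] QW: children Q:{T}, W:{T} ∩→ {T}; cost 0
[col 4] MQRW: children MR:{C,T}, QW:{T} ∩→ {T}; cost 0
[col 4] CMQRUW: children CU:{A,G}, MQRW:{T} ∪→ {A,G,T}; cost 1
[col 5] CU: children C:{C}, U:{A} ∪→ {A,C}; cost 1
[col 5] MR: children M:{G}, R:{C} ∪→ {C,G}; cost 1
[col 5] QW: children Q:{T}, W:{C} ∪→ {C,T}; cost 1
[col 5] MQRW: children MR:{C,G}, QW:{C,T} ∩→ {C}; cost 0
[col 5] CMQRUW: children CU:{A,C}, MQRW:{C} ∩→ {C}; cost 0
[col 6] CU: children C:{C}, U:{A} ∪→ {A,C}; cost 1
[col 6] MR: children M:{T}, R:{C} ∪→ {C,T}; cost 1
[col 6] QW: children Q:{C}, W:{G} ∪→ {C,G}; cost 1
[col 6] MQRW: children MR:{C,T}, QW:{C,G} ∩→ {C}; cost 0
[col 6] CMQRUW: children CU:{A,C}, MQRW:{C} ∩→ {C}; cost 0
per-site changes: [3, 3, 3, 4, 3, 3, 3]; total = 22

22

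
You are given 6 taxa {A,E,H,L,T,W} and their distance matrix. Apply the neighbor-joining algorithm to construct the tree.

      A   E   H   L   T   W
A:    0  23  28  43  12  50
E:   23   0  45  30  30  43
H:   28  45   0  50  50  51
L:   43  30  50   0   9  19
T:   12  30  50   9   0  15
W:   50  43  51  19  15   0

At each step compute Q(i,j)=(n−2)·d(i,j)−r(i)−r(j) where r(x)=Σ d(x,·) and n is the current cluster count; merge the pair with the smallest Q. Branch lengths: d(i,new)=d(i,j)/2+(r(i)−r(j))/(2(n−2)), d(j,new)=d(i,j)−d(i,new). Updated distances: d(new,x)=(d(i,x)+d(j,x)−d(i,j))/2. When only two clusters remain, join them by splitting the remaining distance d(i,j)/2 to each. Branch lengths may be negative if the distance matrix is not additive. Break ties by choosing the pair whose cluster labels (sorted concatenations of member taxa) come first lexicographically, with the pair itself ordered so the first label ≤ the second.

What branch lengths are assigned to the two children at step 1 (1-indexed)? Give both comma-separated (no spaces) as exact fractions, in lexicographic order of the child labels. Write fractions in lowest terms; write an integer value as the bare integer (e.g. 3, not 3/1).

11/2,45/2

1. join A+H (d=28, Q=-268) ⇒ AH; edges |A|=11/2, |H|=45/2
  updated: d(AH,E)=20, d(AH,L)=65/2, d(AH,T)=17, d(AH,W)=73/2
2. join AH+E (d=20, Q=-169) ⇒ AEH; edges |AH|=43/6, |E|=77/6
  updated: d(AEH,L)=85/4, d(AEH,T)=27/2, d(AEH,W)=119/4
3. join AEH+T (d=27/2, Q=-75) ⇒ AEHT; edges |AEH|=27/2, |T|=0
  updated: d(AEHT,L)=67/8, d(AEHT,W)=125/8
4. join AEHT+L (d=67/8, Q=-43) ⇒ AEHLT; edges |AEHT|=5/2, |L|=47/8
  updated: d(AEHLT,W)=105/8
5. join AEHLT+W (d=105/8) ⇒ AEHLTW; edges |AEHLT|=105/16, |W|=105/16
final tree: (((((A:11/2,H:45/2):43/6,E:77/6):27/2,T:0):5/2,L:47/8):105/16,W:105/16)
total length: 83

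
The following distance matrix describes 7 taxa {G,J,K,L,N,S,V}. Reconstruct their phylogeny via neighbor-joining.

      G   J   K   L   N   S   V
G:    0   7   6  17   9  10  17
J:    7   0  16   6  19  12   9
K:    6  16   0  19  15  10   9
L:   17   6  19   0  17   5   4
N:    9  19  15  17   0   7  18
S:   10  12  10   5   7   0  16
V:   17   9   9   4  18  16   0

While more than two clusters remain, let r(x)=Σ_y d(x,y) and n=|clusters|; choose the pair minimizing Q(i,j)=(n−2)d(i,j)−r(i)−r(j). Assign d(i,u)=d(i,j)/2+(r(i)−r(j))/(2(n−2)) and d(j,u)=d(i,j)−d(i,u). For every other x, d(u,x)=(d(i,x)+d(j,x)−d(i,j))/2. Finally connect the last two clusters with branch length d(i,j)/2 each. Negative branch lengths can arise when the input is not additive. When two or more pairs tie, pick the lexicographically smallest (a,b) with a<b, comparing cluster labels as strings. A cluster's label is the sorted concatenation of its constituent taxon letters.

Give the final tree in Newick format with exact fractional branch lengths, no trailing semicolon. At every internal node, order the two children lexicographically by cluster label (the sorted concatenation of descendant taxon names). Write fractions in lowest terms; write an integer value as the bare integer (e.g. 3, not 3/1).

(((G:3/2,K:9/2):15/8,(J:25/8,(L:3/2,V:5/2):19/8):39/8):21/16,(N:16/3,S:5/3):21/16)

1. join L+V (d=4, Q=-121) ⇒ LV; edges |L|=3/2, |V|=5/2
  updated: d(G,LV)=15, d(J,LV)=11/2, d(K,LV)=12, d(LV,N)=31/2, d(LV,S)=17/2
2. join J+LV (d=11/2, Q=-94) ⇒ JLV; edges |J|=25/8, |LV|=19/8
  updated: d(G,JLV)=33/4, d(JLV,K)=45/4, d(JLV,N)=29/2, d(JLV,S)=15/2
3. join N+S (d=7, Q=-59) ⇒ NS; edges |N|=16/3, |S|=5/3
  updated: d(G,NS)=6, d(JLV,NS)=15/2, d(K,NS)=9
4. join G+K (d=6, Q=-69/2) ⇒ GK; edges |G|=3/2, |K|=9/2
  updated: d(GK,JLV)=27/4, d(GK,NS)=9/2
5. join GK+JLV (d=27/4, Q=-75/4) ⇒ GJKLV; edges |GK|=15/8, |JLV|=39/8
  updated: d(GJKLV,NS)=21/8
6. join GJKLV+NS (d=21/8) ⇒ GJKLNSV; edges |GJKLV|=21/16, |NS|=21/16
final tree: (((G:3/2,K:9/2):15/8,(J:25/8,(L:3/2,V:5/2):19/8):39/8):21/16,(N:16/3,S:5/3):21/16)
total length: 255/8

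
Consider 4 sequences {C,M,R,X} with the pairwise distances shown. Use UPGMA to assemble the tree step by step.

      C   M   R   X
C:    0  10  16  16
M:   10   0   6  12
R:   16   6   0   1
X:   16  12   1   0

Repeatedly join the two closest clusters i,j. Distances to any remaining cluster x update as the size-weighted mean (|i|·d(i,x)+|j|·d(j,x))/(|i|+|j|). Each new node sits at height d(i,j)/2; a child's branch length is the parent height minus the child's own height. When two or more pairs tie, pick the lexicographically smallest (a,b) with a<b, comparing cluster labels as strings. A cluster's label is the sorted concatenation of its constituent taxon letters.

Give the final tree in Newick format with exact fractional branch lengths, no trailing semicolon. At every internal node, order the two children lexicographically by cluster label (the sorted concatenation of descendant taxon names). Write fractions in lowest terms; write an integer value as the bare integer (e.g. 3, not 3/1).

iteration 1: select R,X (d=1); attach at lengths (1/2, 1/2); label the merged cluster RX
  updated: d(C,RX)=16, d(M,RX)=9
iteration 2: select M,RX (d=9); attach at lengths (9/2, 4); label the merged cluster MRX
  updated: d(C,MRX)=14
iteration 3: select C,MRX (d=14); attach at lengths (7, 5/2); label the merged cluster CMRX
final tree: (C:7,(M:9/2,(R:1/2,X:1/2):4):5/2)
total length: 19

(C:7,(M:9/2,(R:1/2,X:1/2):4):5/2)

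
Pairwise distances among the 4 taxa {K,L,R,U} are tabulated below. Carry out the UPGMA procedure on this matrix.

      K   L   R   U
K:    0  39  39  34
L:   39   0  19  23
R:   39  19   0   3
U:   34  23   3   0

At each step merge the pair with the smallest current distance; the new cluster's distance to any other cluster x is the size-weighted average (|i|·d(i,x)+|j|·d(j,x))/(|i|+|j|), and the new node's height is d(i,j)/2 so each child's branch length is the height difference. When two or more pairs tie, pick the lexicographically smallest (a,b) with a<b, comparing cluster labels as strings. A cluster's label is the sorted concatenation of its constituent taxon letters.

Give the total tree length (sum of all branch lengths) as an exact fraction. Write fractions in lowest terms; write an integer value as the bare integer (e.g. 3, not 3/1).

148/3

1. join R+U (d=3) ⇒ RU; edges |R|=3/2, |U|=3/2
  updated: d(K,RU)=73/2, d(L,RU)=21
2. join L+RU (d=21) ⇒ LRU; edges |L|=21/2, |RU|=9
  updated: d(K,LRU)=112/3
3. join K+LRU (d=112/3) ⇒ KLRU; edges |K|=56/3, |LRU|=49/6
final tree: (K:56/3,(L:21/2,(R:3/2,U:3/2):9):49/6)
total length: 148/3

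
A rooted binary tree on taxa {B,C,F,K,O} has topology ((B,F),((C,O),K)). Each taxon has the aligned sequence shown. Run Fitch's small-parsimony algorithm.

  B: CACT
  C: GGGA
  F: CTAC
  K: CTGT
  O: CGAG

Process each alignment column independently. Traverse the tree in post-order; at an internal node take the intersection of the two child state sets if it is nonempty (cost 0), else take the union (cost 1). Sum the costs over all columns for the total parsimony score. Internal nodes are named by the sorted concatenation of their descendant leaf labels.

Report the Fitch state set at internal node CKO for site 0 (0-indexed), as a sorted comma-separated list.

[col 0] BF: children B:{C}, F:{C} ∩→ {C}; cost 0
[col 0] CO: children C:{G}, O:{C} ∪→ {C,G}; cost 1
[col 0] CKO: children CO:{C,G}, K:{C} ∩→ {C}; cost 0
[col 0] BCFKO: children BF:{C}, CKO:{C} ∩→ {C}; cost 0
[col 1] BF: children B:{A}, F:{T} ∪→ {A,T}; cost 1
[col 1] CO: children C:{G}, O:{G} ∩→ {G}; cost 0
[col 1] CKO: children CO:{G}, K:{T} ∪→ {G,T}; cost 1
[col 1] BCFKO: children BF:{A,T}, CKO:{G,T} ∩→ {T}; cost 0
[col 2] BF: children B:{C}, F:{A} ∪→ {A,C}; cost 1
[col 2] CO: children C:{G}, O:{A} ∪→ {A,G}; cost 1
[col 2] CKO: children CO:{A,G}, K:{G} ∩→ {G}; cost 0
[col 2] BCFKO: children BF:{A,C}, CKO:{G} ∪→ {A,C,G}; cost 1
[col 3] BF: children B:{T}, F:{C} ∪→ {C,T}; cost 1
[col 3] CO: children C:{A}, O:{G} ∪→ {A,G}; cost 1
[col 3] CKO: children CO:{A,G}, K:{T} ∪→ {A,G,T}; cost 1
[col 3] BCFKO: children BF:{C,T}, CKO:{A,G,T} ∩→ {T}; cost 0
per-site changes: [1, 2, 3, 3]; total = 9

C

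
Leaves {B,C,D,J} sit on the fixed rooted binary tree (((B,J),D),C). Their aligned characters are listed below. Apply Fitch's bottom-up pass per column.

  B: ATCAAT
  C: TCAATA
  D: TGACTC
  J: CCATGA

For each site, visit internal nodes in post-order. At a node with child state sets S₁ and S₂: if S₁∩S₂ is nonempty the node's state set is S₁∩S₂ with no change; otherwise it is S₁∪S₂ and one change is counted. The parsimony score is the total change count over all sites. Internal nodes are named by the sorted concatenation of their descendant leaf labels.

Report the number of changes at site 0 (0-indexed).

BJ@0: {A} ∪ {C} = {A,C} (union, +1)
BDJ@0: {A,C} ∪ {T} = {A,C,T} (union, +1)
BCDJ@0: {A,C,T} ∩ {T} = {T} (intersection, +0)
BJ@1: {T} ∪ {C} = {C,T} (union, +1)
BDJ@1: {C,T} ∪ {G} = {C,G,T} (union, +1)
BCDJ@1: {C,G,T} ∩ {C} = {C} (intersection, +0)
BJ@2: {C} ∪ {A} = {A,C} (union, +1)
BDJ@2: {A,C} ∩ {A} = {A} (intersection, +0)
BCDJ@2: {A} ∩ {A} = {A} (intersection, +0)
BJ@3: {A} ∪ {T} = {A,T} (union, +1)
BDJ@3: {A,T} ∪ {C} = {A,C,T} (union, +1)
BCDJ@3: {A,C,T} ∩ {A} = {A} (intersection, +0)
BJ@4: {A} ∪ {G} = {A,G} (union, +1)
BDJ@4: {A,G} ∪ {T} = {A,G,T} (union, +1)
BCDJ@4: {A,G,T} ∩ {T} = {T} (intersection, +0)
BJ@5: {T} ∪ {A} = {A,T} (union, +1)
BDJ@5: {A,T} ∪ {C} = {A,C,T} (union, +1)
BCDJ@5: {A,C,T} ∩ {A} = {A} (intersection, +0)
per-site changes: [2, 2, 1, 2, 2, 2]; total = 11

2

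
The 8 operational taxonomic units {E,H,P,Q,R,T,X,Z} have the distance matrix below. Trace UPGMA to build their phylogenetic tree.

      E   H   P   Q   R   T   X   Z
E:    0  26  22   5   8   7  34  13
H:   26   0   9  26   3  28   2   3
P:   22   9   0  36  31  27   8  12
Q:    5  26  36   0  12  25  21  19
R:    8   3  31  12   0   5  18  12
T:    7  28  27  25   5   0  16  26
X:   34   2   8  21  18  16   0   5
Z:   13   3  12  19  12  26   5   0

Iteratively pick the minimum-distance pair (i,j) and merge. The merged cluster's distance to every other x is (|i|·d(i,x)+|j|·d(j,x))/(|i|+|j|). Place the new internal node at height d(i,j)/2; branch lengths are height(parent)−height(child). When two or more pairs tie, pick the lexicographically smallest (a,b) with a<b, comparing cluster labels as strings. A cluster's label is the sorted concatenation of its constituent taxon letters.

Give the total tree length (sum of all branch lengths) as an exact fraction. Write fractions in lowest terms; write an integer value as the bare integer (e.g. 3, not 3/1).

1. join H+X (d=2) ⇒ HX; edges |H|=1, |X|=1
  updated: d(E,HX)=30, d(HX,P)=17/2, d(HX,Q)=47/2, d(HX,R)=21/2, d(HX,T)=22, d(HX,Z)=4
2. join HX+Z (d=4) ⇒ HXZ; edges |HX|=1, |Z|=2
  updated: d(E,HXZ)=73/3, d(HXZ,P)=29/3, d(HXZ,Q)=22, d(HXZ,R)=11, d(HXZ,T)=70/3
3. join E+Q (d=5) ⇒ EQ; edges |E|=5/2, |Q|=5/2
  updated: d(EQ,HXZ)=139/6, d(EQ,P)=29, d(EQ,R)=10, d(EQ,T)=16
4. join R+T (d=5) ⇒ RT; edges |R|=5/2, |T|=5/2
  updated: d(EQ,RT)=13, d(HXZ,RT)=103/6, d(P,RT)=29
5. join HXZ+P (d=29/3) ⇒ HPXZ; edges |HXZ|=17/6, |P|=29/6
  updated: d(EQ,HPXZ)=197/8, d(HPXZ,RT)=161/8
6. join EQ+RT (d=13) ⇒ EQRT; edges |EQ|=4, |RT|=4
  updated: d(EQRT,HPXZ)=179/8
7. join EQRT+HPXZ (d=179/8) ⇒ EHPQRTXZ; edges |EQRT|=75/16, |HPXZ|=305/48
final tree: (((E:5/2,Q:5/2):4,(R:5/2,T:5/2):4):75/16,(((H:1,X:1):1,Z:2):17/6,P:29/6):305/48)
total length: 1001/24

1001/24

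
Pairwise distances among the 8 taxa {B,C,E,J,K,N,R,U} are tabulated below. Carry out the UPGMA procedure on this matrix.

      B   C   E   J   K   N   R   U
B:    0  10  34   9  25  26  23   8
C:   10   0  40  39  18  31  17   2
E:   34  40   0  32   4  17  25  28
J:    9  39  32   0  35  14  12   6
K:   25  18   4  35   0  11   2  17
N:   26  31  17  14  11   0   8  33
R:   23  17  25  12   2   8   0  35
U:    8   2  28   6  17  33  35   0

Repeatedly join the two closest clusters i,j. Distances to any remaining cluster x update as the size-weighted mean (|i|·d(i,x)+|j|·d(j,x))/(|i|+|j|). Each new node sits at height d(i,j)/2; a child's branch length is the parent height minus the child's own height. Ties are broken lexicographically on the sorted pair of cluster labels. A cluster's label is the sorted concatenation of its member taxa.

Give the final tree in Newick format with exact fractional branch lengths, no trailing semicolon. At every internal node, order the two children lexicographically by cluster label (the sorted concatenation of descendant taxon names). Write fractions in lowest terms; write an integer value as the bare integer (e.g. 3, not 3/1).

(((B:9/2,(C:1,U:1):7/2):9/2,J:9):33/8,(E:23/3,((K:1,R:1):15/4,N:19/4):35/12):131/24)

iteration 1: select C,U (d=2); attach at lengths (1, 1); label the merged cluster CU
  updated: d(B,CU)=9, d(CU,E)=34, d(CU,J)=45/2, d(CU,K)=35/2, d(CU,N)=32, d(CU,R)=26
iteration 2: select K,R (d=2); attach at lengths (1, 1); label the merged cluster KR
  updated: d(B,KR)=24, d(CU,KR)=87/4, d(E,KR)=29/2, d(J,KR)=47/2, d(KR,N)=19/2
iteration 3: select B,CU (d=9); attach at lengths (9/2, 7/2); label the merged cluster BCU
  updated: d(BCU,E)=34, d(BCU,J)=18, d(BCU,KR)=45/2, d(BCU,N)=30
iteration 4: select KR,N (d=19/2); attach at lengths (15/4, 19/4); label the merged cluster KNR
  updated: d(BCU,KNR)=25, d(E,KNR)=46/3, d(J,KNR)=61/3
iteration 5: select E,KNR (d=46/3); attach at lengths (23/3, 35/12); label the merged cluster EKNR
  updated: d(BCU,EKNR)=109/4, d(EKNR,J)=93/4
iteration 6: select BCU,J (d=18); attach at lengths (9/2, 9); label the merged cluster BCJU
  updated: d(BCJU,EKNR)=105/4
iteration 7: select BCJU,EKNR (d=105/4); attach at lengths (33/8, 131/24); label the merged cluster BCEJKNRU
final tree: (((B:9/2,(C:1,U:1):7/2):9/2,J:9):33/8,(E:23/3,((K:1,R:1):15/4,N:19/4):35/12):131/24)
total length: 325/6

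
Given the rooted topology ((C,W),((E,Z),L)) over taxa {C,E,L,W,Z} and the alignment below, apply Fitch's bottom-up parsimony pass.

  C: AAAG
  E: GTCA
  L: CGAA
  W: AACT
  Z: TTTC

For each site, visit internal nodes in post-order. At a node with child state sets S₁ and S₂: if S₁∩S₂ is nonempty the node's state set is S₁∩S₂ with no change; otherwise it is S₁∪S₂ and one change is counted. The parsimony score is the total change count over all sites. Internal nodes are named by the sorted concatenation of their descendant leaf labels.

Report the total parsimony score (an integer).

11

CW@0: {A} ∩ {A} = {A} (intersection, +0)
EZ@0: {G} ∪ {T} = {G,T} (union, +1)
ELZ@0: {G,T} ∪ {C} = {C,G,T} (union, +1)
CELWZ@0: {A} ∪ {C,G,T} = {A,C,G,T} (union, +1)
CW@1: {A} ∩ {A} = {A} (intersection, +0)
EZ@1: {T} ∩ {T} = {T} (intersection, +0)
ELZ@1: {T} ∪ {G} = {G,T} (union, +1)
CELWZ@1: {A} ∪ {G,T} = {A,G,T} (union, +1)
CW@2: {A} ∪ {C} = {A,C} (union, +1)
EZ@2: {C} ∪ {T} = {C,T} (union, +1)
ELZ@2: {C,T} ∪ {A} = {A,C,T} (union, +1)
CELWZ@2: {A,C} ∩ {A,C,T} = {A,C} (intersection, +0)
CW@3: {G} ∪ {T} = {G,T} (union, +1)
EZ@3: {A} ∪ {C} = {A,C} (union, +1)
ELZ@3: {A,C} ∩ {A} = {A} (intersection, +0)
CELWZ@3: {G,T} ∪ {A} = {A,G,T} (union, +1)
per-site changes: [3, 2, 3, 3]; total = 11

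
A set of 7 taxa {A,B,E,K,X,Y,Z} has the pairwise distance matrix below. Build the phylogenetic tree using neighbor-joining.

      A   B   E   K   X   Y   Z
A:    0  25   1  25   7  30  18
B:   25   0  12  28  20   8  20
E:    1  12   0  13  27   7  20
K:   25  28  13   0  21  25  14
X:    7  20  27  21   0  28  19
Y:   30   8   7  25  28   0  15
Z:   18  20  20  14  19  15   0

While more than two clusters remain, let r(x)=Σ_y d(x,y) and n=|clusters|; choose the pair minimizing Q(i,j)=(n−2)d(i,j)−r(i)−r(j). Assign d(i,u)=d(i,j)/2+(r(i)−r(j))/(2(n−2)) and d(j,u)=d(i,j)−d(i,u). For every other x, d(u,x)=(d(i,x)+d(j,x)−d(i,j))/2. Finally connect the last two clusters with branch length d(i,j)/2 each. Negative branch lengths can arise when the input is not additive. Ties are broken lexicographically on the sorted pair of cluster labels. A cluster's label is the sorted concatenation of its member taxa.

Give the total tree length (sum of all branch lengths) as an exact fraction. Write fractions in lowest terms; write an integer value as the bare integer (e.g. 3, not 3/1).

787/16

1. join A+X (d=7, Q=-193) ⇒ AX; edges |A|=19/10, |X|=51/10
  updated: d(AX,B)=19, d(AX,E)=21/2, d(AX,K)=39/2, d(AX,Y)=51/2, d(AX,Z)=15
2. join B+Y (d=8, Q=-271/2) ⇒ BY; edges |B|=77/16, |Y|=51/16
  updated: d(AX,BY)=73/4, d(BY,E)=11/2, d(BY,K)=45/2, d(BY,Z)=27/2
3. join BY+E (d=11/2, Q=-369/4) ⇒ BEY; edges |BY|=109/24, |E|=23/24
  updated: d(AX,BEY)=93/8, d(BEY,K)=15, d(BEY,Z)=14
4. join AX+BEY (d=93/8, Q=-127/2) ⇒ ABEXY; edges |AX|=115/16, |BEY|=71/16
  updated: d(ABEXY,K)=183/16, d(ABEXY,Z)=139/16
5. join ABEXY+K (d=183/16, Q=-273/8) ⇒ ABEKXY; edges |ABEXY|=49/16, |K|=67/8
  updated: d(ABEKXY,Z)=45/8
6. join ABEKXY+Z (d=45/8) ⇒ ABEKXYZ; edges |ABEKXY|=45/16, |Z|=45/16
final tree: ((((A:19/10,X:51/10):115/16,((B:77/16,Y:51/16):109/24,E:23/24):71/16):49/16,K:67/8):45/16,Z:45/16)
total length: 787/16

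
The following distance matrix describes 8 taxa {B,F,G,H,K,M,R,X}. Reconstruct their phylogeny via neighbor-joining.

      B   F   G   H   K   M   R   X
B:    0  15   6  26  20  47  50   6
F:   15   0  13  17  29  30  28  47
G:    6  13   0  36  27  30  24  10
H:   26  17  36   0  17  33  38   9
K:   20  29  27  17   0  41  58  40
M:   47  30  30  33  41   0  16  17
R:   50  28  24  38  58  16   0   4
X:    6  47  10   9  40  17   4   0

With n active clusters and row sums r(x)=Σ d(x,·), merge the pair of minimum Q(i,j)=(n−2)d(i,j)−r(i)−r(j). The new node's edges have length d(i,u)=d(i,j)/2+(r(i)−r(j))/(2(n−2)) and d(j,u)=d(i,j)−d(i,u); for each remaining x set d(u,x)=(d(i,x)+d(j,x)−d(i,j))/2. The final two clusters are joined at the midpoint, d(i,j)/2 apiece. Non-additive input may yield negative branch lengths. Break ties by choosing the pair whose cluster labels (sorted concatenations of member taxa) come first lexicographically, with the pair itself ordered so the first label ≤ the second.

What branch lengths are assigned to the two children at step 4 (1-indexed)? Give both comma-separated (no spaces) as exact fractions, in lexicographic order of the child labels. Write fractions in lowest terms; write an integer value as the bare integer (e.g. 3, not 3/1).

47/6,20/3

step 1: merge (M,R) at d=16, Q=-336; branch lengths M→23/3, R→25/3; new cluster MR
  updated: d(B,MR)=81/2, d(F,MR)=21, d(G,MR)=19, d(H,MR)=55/2, d(K,MR)=83/2, d(MR,X)=5/2
step 2: merge (MR,X) at d=5/2, Q=-254; branch lengths MR→5, X→-5/2; new cluster MRX
  updated: d(B,MRX)=22, d(F,MRX)=131/4, d(G,MRX)=53/4, d(H,MRX)=17, d(K,MRX)=79/2
step 3: merge (H,K) at d=17, Q=-355/2; branch lengths H→97/16, K→175/16; new cluster HK
  updated: d(B,HK)=29/2, d(F,HK)=29/2, d(G,HK)=23, d(HK,MRX)=79/4
step 4: merge (F,HK) at d=29/2, Q=-207/2; branch lengths F→47/6, HK→20/3; new cluster FHK
  updated: d(B,FHK)=15/2, d(FHK,G)=43/4, d(FHK,MRX)=19
step 5: merge (B,FHK) at d=15/2, Q=-231/4; branch lengths B→53/16, FHK→67/16; new cluster BFHK
  updated: d(BFHK,G)=37/8, d(BFHK,MRX)=67/4
step 6: merge (BFHK,G) at d=37/8, Q=-277/8; branch lengths BFHK→65/16, G→9/16; new cluster BFGHK
  updated: d(BFGHK,MRX)=203/16
step 7: merge (BFGHK,MRX) at d=203/16; branch lengths BFGHK→203/32, MRX→203/32; new cluster BFGHKMRX
final tree: (((B:53/16,(F:47/6,(H:97/16,K:175/16):20/3):67/16):65/16,G:9/16):203/32,((M:23/3,R:25/3):5,X:-5/2):203/32)
total length: 1197/16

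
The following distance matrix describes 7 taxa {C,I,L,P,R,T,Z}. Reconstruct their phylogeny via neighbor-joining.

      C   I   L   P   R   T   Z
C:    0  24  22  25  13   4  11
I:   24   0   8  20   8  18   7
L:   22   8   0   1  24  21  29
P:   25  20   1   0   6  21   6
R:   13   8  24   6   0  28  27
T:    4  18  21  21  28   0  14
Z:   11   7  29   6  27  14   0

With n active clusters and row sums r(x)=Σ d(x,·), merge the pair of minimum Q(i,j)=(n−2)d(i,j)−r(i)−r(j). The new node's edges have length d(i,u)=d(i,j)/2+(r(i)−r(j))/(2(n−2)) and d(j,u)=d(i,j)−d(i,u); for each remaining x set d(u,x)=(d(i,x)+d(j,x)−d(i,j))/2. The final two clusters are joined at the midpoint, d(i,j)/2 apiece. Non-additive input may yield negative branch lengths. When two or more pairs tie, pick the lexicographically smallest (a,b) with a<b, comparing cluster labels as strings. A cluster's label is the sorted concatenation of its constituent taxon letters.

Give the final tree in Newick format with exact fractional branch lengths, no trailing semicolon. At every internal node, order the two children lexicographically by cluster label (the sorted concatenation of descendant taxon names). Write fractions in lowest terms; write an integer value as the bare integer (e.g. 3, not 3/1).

1. join C+T (d=4, Q=-185) ⇒ CT; edges |C|=13/10, |T|=27/10
  updated: d(CT,I)=19, d(CT,L)=39/2, d(CT,P)=21, d(CT,R)=37/2, d(CT,Z)=21/2
2. join L+P (d=1, Q=-263/2) ⇒ LP; edges |L|=63/16, |P|=-47/16
  updated: d(CT,LP)=79/4, d(I,LP)=27/2, d(LP,R)=29/2, d(LP,Z)=17
3. join CT+Z (d=21/2, Q=-391/4) ⇒ CTZ; edges |CT|=151/24, |Z|=101/24
  updated: d(CTZ,I)=31/4, d(CTZ,LP)=105/8, d(CTZ,R)=35/2
4. join CTZ+LP (d=105/8, Q=-213/4) ⇒ CLPTZ; edges |CTZ|=47/8, |LP|=29/4
  updated: d(CLPTZ,I)=65/16, d(CLPTZ,R)=151/16
5. join CLPTZ+I (d=65/16, Q=-43/2) ⇒ CILPTZ; edges |CLPTZ|=11/4, |I|=21/16
  updated: d(CILPTZ,R)=107/16
6. join CILPTZ+R (d=107/16) ⇒ CILPRTZ; edges |CILPTZ|=107/32, |R|=107/32
final tree: (((((C:13/10,T:27/10):151/24,Z:101/24):47/8,(L:63/16,P:-47/16):29/4):11/4,I:21/16):107/32,R:107/32)
total length: 315/8

(((((C:13/10,T:27/10):151/24,Z:101/24):47/8,(L:63/16,P:-47/16):29/4):11/4,I:21/16):107/32,R:107/32)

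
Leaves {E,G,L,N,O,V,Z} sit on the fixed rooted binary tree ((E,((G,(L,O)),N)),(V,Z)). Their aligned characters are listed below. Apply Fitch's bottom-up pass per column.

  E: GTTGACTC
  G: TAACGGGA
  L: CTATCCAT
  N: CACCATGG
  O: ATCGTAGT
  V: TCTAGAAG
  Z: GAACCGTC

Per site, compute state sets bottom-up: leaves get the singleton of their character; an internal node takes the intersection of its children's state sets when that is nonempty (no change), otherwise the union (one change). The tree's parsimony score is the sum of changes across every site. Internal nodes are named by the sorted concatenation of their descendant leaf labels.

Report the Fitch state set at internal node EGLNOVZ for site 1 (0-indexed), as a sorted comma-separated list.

A

site 0, node LO: L={C} ∪ O={A} → {A,C} (+1)
site 0, node GLO: G={T} ∪ LO={A,C} → {A,C,T} (+1)
site 0, node GLNO: GLO={A,C,T} ∩ N={C} → {C} (+0)
site 0, node EGLNO: E={G} ∪ GLNO={C} → {C,G} (+1)
site 0, node VZ: V={T} ∪ Z={G} → {G,T} (+1)
site 0, node EGLNOVZ: EGLNO={C,G} ∩ VZ={G,T} → {G} (+0)
site 1, node LO: L={T} ∩ O={T} → {T} (+0)
site 1, node GLO: G={A} ∪ LO={T} → {A,T} (+1)
site 1, node GLNO: GLO={A,T} ∩ N={A} → {A} (+0)
site 1, node EGLNO: E={T} ∪ GLNO={A} → {A,T} (+1)
site 1, node VZ: V={C} ∪ Z={A} → {A,C} (+1)
site 1, node EGLNOVZ: EGLNO={A,T} ∩ VZ={A,C} → {A} (+0)
site 2, node LO: L={A} ∪ O={C} → {A,C} (+1)
site 2, node GLO: G={A} ∩ LO={A,C} → {A} (+0)
site 2, node GLNO: GLO={A} ∪ N={C} → {A,C} (+1)
site 2, node EGLNO: E={T} ∪ GLNO={A,C} → {A,C,T} (+1)
site 2, node VZ: V={T} ∪ Z={A} → {A,T} (+1)
site 2, node EGLNOVZ: EGLNO={A,C,T} ∩ VZ={A,T} → {A,T} (+0)
site 3, node LO: L={T} ∪ O={G} → {G,T} (+1)
site 3, node GLO: G={C} ∪ LO={G,T} → {C,G,T} (+1)
site 3, node GLNO: GLO={C,G,T} ∩ N={C} → {C} (+0)
site 3, node EGLNO: E={G} ∪ GLNO={C} → {C,G} (+1)
site 3, node VZ: V={A} ∪ Z={C} → {A,C} (+1)
site 3, node EGLNOVZ: EGLNO={C,G} ∩ VZ={A,C} → {C} (+0)
site 4, node LO: L={C} ∪ O={T} → {C,T} (+1)
site 4, node GLO: G={G} ∪ LO={C,T} → {C,G,T} (+1)
site 4, node GLNO: GLO={C,G,T} ∪ N={A} → {A,C,G,T} (+1)
site 4, node EGLNO: E={A} ∩ GLNO={A,C,G,T} → {A} (+0)
site 4, node VZ: V={G} ∪ Z={C} → {C,G} (+1)
site 4, node EGLNOVZ: EGLNO={A} ∪ VZ={C,G} → {A,C,G} (+1)
site 5, node LO: L={C} ∪ O={A} → {A,C} (+1)
site 5, node GLO: G={G} ∪ LO={A,C} → {A,C,G} (+1)
site 5, node GLNO: GLO={A,C,G} ∪ N={T} → {A,C,G,T} (+1)
site 5, node EGLNO: E={C} ∩ GLNO={A,C,G,T} → {C} (+0)
site 5, node VZ: V={A} ∪ Z={G} → {A,G} (+1)
site 5, node EGLNOVZ: EGLNO={C} ∪ VZ={A,G} → {A,C,G} (+1)
site 6, node LO: L={A} ∪ O={G} → {A,G} (+1)
site 6, node GLO: G={G} ∩ LO={A,G} → {G} (+0)
site 6, node GLNO: GLO={G} ∩ N={G} → {G} (+0)
site 6, node EGLNO: E={T} ∪ GLNO={G} → {G,T} (+1)
site 6, node VZ: V={A} ∪ Z={T} → {A,T} (+1)
site 6, node EGLNOVZ: EGLNO={G,T} ∩ VZ={A,T} → {T} (+0)
site 7, node LO: L={T} ∩ O={T} → {T} (+0)
site 7, node GLO: G={A} ∪ LO={T} → {A,T} (+1)
site 7, node GLNO: GLO={A,T} ∪ N={G} → {A,G,T} (+1)
site 7, node EGLNO: E={C} ∪ GLNO={A,G,T} → {A,C,G,T} (+1)
site 7, node VZ: V={G} ∪ Z={C} → {C,G} (+1)
site 7, node EGLNOVZ: EGLNO={A,C,G,T} ∩ VZ={C,G} → {C,G} (+0)
per-site changes: [4, 3, 4, 4, 5, 5, 3, 4]; total = 32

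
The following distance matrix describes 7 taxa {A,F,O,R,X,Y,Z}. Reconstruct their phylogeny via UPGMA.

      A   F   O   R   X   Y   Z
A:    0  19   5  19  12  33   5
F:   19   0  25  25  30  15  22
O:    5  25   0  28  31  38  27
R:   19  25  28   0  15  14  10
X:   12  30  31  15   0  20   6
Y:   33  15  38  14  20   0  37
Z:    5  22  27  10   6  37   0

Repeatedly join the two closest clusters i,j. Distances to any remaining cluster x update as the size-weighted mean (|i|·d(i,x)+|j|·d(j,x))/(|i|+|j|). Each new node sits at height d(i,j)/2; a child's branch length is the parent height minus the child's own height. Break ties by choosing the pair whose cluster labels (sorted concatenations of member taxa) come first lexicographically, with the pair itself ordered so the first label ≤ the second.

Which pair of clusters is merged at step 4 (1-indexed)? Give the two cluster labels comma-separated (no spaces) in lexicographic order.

step 1: merge (A,O) at d=5; branch lengths A→5/2, O→5/2; new cluster AO
  updated: d(AO,F)=22, d(AO,R)=47/2, d(AO,X)=43/2, d(AO,Y)=71/2, d(AO,Z)=16
step 2: merge (X,Z) at d=6; branch lengths X→3, Z→3; new cluster XZ
  updated: d(AO,XZ)=75/4, d(F,XZ)=26, d(R,XZ)=25/2, d(XZ,Y)=57/2
step 3: merge (R,XZ) at d=25/2; branch lengths R→25/4, XZ→13/4; new cluster RXZ
  updated: d(AO,RXZ)=61/3, d(F,RXZ)=77/3, d(RXZ,Y)=71/3
step 4: merge (F,Y) at d=15; branch lengths F→15/2, Y→15/2; new cluster FY
  updated: d(AO,FY)=115/4, d(FY,RXZ)=74/3
step 5: merge (AO,RXZ) at d=61/3; branch lengths AO→23/3, RXZ→47/12; new cluster AORXZ
  updated: d(AORXZ,FY)=263/10
step 6: merge (AORXZ,FY) at d=263/10; branch lengths AORXZ→179/60, FY→113/20; new cluster AFORXYZ
final tree: (((A:5/2,O:5/2):23/3,(R:25/4,(X:3,Z:3):13/4):47/12):179/60,(F:15/2,Y:15/2):113/20)
total length: 3343/60

F,Y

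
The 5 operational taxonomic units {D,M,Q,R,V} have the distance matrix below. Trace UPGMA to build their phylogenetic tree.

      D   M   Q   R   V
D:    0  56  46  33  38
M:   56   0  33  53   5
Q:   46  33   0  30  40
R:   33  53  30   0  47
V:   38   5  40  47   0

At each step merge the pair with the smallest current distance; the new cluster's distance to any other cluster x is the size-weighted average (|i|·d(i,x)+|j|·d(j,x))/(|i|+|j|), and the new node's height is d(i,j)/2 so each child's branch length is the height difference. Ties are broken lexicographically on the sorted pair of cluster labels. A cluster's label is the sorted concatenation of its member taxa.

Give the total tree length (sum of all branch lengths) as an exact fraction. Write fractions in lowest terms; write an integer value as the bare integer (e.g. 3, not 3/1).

step 1: merge (M,V) at d=5; branch lengths M→5/2, V→5/2; new cluster MV
  updated: d(D,MV)=47, d(MV,Q)=73/2, d(MV,R)=50
step 2: merge (Q,R) at d=30; branch lengths Q→15, R→15; new cluster QR
  updated: d(D,QR)=79/2, d(MV,QR)=173/4
step 3: merge (D,QR) at d=79/2; branch lengths D→79/4, QR→19/4; new cluster DQR
  updated: d(DQR,MV)=89/2
step 4: merge (DQR,MV) at d=89/2; branch lengths DQR→5/2, MV→79/4; new cluster DMQRV
final tree: ((D:79/4,(Q:15,R:15):19/4):5/2,(M:5/2,V:5/2):79/4)
total length: 327/4

327/4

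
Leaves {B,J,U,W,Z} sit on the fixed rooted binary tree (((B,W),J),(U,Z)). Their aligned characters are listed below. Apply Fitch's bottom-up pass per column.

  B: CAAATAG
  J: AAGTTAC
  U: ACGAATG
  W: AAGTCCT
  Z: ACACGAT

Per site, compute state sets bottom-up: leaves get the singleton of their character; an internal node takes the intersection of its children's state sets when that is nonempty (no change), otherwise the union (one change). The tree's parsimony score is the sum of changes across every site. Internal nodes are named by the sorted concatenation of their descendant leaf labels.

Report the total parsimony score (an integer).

site 0, node BW: B={C} ∪ W={A} → {A,C} (+1)
site 0, node BJW: BW={A,C} ∩ J={A} → {A} (+0)
site 0, node UZ: U={A} ∩ Z={A} → {A} (+0)
site 0, node BJUWZ: BJW={A} ∩ UZ={A} → {A} (+0)
site 1, node BW: B={A} ∩ W={A} → {A} (+0)
site 1, node BJW: BW={A} ∩ J={A} → {A} (+0)
site 1, node UZ: U={C} ∩ Z={C} → {C} (+0)
site 1, node BJUWZ: BJW={A} ∪ UZ={C} → {A,C} (+1)
site 2, node BW: B={A} ∪ W={G} → {A,G} (+1)
site 2, node BJW: BW={A,G} ∩ J={G} → {G} (+0)
site 2, node UZ: U={G} ∪ Z={A} → {A,G} (+1)
site 2, node BJUWZ: BJW={G} ∩ UZ={A,G} → {G} (+0)
site 3, node BW: B={A} ∪ W={T} → {A,T} (+1)
site 3, node BJW: BW={A,T} ∩ J={T} → {T} (+0)
site 3, node UZ: U={A} ∪ Z={C} → {A,C} (+1)
site 3, node BJUWZ: BJW={T} ∪ UZ={A,C} → {A,C,T} (+1)
site 4, node BW: B={T} ∪ W={C} → {C,T} (+1)
site 4, node BJW: BW={C,T} ∩ J={T} → {T} (+0)
site 4, node UZ: U={A} ∪ Z={G} → {A,G} (+1)
site 4, node BJUWZ: BJW={T} ∪ UZ={A,G} → {A,G,T} (+1)
site 5, node BW: B={A} ∪ W={C} → {A,C} (+1)
site 5, node BJW: BW={A,C} ∩ J={A} → {A} (+0)
site 5, node UZ: U={T} ∪ Z={A} → {A,T} (+1)
site 5, node BJUWZ: BJW={A} ∩ UZ={A,T} → {A} (+0)
site 6, node BW: B={G} ∪ W={T} → {G,T} (+1)
site 6, node BJW: BW={G,T} ∪ J={C} → {C,G,T} (+1)
site 6, node UZ: U={G} ∪ Z={T} → {G,T} (+1)
site 6, node BJUWZ: BJW={C,G,T} ∩ UZ={G,T} → {G,T} (+0)
per-site changes: [1, 1, 2, 3, 3, 2, 3]; total = 15

15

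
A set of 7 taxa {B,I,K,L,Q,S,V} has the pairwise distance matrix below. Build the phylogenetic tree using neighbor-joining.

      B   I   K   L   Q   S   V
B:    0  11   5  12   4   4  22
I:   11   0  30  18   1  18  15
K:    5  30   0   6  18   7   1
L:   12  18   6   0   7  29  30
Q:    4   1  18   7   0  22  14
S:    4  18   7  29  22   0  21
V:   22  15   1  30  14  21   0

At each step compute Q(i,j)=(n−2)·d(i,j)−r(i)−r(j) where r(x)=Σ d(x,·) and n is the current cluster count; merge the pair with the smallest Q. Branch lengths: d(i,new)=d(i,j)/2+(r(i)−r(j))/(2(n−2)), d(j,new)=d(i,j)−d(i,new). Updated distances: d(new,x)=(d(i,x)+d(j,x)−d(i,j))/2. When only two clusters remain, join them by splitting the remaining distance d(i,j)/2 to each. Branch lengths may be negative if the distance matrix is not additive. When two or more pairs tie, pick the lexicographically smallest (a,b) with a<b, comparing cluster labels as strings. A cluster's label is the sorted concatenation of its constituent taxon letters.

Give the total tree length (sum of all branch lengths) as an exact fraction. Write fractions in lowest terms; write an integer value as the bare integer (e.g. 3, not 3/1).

iteration 1: select K,V (d=1, Q=-165); attach at lengths (-31/10, 41/10); label the merged cluster KV
  updated: d(B,KV)=13, d(I,KV)=22, d(KV,L)=35/2, d(KV,Q)=31/2, d(KV,S)=27/2
iteration 2: select I,Q (d=1, Q=-231/2); attach at lengths (49/16, -33/16); label the merged cluster IQ
  updated: d(B,IQ)=7, d(IQ,KV)=73/4, d(IQ,L)=12, d(IQ,S)=39/2
iteration 3: select IQ,L (d=12, Q=-365/4); attach at lengths (89/24, 199/24); label the merged cluster ILQ
  updated: d(B,ILQ)=7/2, d(ILQ,KV)=95/8, d(ILQ,S)=73/4
iteration 4: select B,S (d=4, Q=-193/4); attach at lengths (-29/16, 93/16); label the merged cluster BS
  updated: d(BS,ILQ)=71/8, d(BS,KV)=45/4
iteration 5: select BS,ILQ (d=71/8, Q=-32); attach at lengths (33/8, 19/4); label the merged cluster BILQS
  updated: d(BILQS,KV)=57/8
iteration 6: select BILQS,KV (d=57/8); attach at lengths (57/16, 57/16); label the merged cluster BIKLQSV
final tree: (((B:-29/16,S:93/16):33/8,((I:49/16,Q:-33/16):89/24,L:199/24):19/4):57/16,(K:-31/10,V:41/10):57/16)
total length: 34

34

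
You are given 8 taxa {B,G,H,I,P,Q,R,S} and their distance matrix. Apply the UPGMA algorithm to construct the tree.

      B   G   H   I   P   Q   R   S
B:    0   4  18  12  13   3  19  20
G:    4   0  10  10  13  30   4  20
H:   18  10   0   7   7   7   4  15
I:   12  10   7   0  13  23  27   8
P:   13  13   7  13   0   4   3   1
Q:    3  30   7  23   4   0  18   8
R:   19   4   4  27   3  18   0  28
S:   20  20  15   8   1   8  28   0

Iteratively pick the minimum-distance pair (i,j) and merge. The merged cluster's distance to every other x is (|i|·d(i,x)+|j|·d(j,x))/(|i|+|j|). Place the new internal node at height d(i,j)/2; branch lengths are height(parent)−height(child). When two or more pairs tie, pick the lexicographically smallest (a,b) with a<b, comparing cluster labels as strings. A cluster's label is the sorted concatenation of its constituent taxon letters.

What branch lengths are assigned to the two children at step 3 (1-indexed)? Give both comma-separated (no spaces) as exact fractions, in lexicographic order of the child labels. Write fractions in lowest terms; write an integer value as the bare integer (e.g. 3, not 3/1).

iteration 1: select P,S (d=1); attach at lengths (1/2, 1/2); label the merged cluster PS
  updated: d(B,PS)=33/2, d(G,PS)=33/2, d(H,PS)=11, d(I,PS)=21/2, d(PS,Q)=6, d(PS,R)=31/2
iteration 2: select B,Q (d=3); attach at lengths (3/2, 3/2); label the merged cluster BQ
  updated: d(BQ,G)=17, d(BQ,H)=25/2, d(BQ,I)=35/2, d(BQ,PS)=45/4, d(BQ,R)=37/2
iteration 3: select G,R (d=4); attach at lengths (2, 2); label the merged cluster GR
  updated: d(BQ,GR)=71/4, d(GR,H)=7, d(GR,I)=37/2, d(GR,PS)=16
iteration 4: select GR,H (d=7); attach at lengths (3/2, 7/2); label the merged cluster GHR
  updated: d(BQ,GHR)=16, d(GHR,I)=44/3, d(GHR,PS)=43/3
iteration 5: select I,PS (d=21/2); attach at lengths (21/4, 19/4); label the merged cluster IPS
  updated: d(BQ,IPS)=40/3, d(GHR,IPS)=130/9
iteration 6: select BQ,IPS (d=40/3); attach at lengths (31/6, 17/12); label the merged cluster BIPQS
  updated: d(BIPQS,GHR)=226/15
iteration 7: select BIPQS,GHR (d=226/15); attach at lengths (13/15, 121/30); label the merged cluster BGHIPQRS
final tree: (((B:3/2,Q:3/2):31/6,(I:21/4,(P:1/2,S:1/2):19/4):17/12):13/15,((G:2,R:2):3/2,H:7/2):121/30)
total length: 2069/60

2,2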